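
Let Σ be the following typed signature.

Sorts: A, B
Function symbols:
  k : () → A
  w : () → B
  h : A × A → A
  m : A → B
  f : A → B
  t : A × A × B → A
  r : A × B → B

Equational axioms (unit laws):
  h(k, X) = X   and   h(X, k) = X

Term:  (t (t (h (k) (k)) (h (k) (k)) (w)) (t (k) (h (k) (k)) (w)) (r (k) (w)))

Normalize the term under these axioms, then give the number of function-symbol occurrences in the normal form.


1. (t (t (h (k) (k)) (h (k) (k)) (w)) (t (k) (h (k) (k)) (w)) (r (k) (w)))  →  (t (t (k) (h (k) (k)) (w)) (t (k) (h (k) (k)) (w)) (r (k) (w)))
2. (t (t (k) (h (k) (k)) (w)) (t (k) (h (k) (k)) (w)) (r (k) (w)))  →  (t (t (k) (k) (w)) (t (k) (h (k) (k)) (w)) (r (k) (w)))
3. (t (t (k) (k) (w)) (t (k) (h (k) (k)) (w)) (r (k) (w)))  →  (t (t (k) (k) (w)) (t (k) (k) (w)) (r (k) (w)))
normal form: (t (t (k) (k) (w)) (t (k) (k) (w)) (r (k) (w)))

size = 12


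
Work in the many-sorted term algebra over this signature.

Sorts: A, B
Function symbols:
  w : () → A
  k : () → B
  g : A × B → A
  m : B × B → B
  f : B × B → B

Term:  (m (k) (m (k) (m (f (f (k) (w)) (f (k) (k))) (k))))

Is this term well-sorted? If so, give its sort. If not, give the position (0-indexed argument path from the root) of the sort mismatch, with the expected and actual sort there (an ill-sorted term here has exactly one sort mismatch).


  (k) : B
    (k) : B
          (k) : B
          (w) : A
        (f (k) (w)) : ✗ arg 1 at [1, 1, 0, 0, 1] has sort A, expected B
          (k) : B
          (k) : B
        (f (k) (k)) : B
      (k) : B

ill-sorted at position [1, 1, 0, 0, 1]: expected B, got A


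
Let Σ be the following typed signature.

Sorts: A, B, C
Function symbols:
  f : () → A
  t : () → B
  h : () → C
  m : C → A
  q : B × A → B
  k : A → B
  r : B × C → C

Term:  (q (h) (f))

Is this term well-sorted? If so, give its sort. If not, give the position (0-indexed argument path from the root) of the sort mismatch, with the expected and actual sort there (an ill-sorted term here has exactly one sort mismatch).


  (h) : C
  (f) : A
(q (h) (f)) : ✗ arg 0 at [0] has sort C, expected B

ill-sorted at position [0]: expected B, got C


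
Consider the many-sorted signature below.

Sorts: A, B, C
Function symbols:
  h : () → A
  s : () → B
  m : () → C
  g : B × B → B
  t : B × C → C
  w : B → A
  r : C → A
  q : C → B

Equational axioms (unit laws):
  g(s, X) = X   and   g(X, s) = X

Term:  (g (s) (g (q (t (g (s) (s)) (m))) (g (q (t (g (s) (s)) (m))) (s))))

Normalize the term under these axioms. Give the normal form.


1. (g (s) (g (q (t (g (s) (s)) (m))) (g (q (t (g (s) (s)) (m))) (s))))  →  (g (q (t (g (s) (s)) (m))) (g (q (t (g (s) (s)) (m))) (s)))
2. (g (q (t (g (s) (s)) (m))) (g (q (t (g (s) (s)) (m))) (s)))  →  (g (q (t (s) (m))) (g (q (t (g (s) (s)) (m))) (s)))
3. (g (q (t (s) (m))) (g (q (t (g (s) (s)) (m))) (s)))  →  (g (q (t (s) (m))) (q (t (g (s) (s)) (m))))
4. (g (q (t (s) (m))) (q (t (g (s) (s)) (m))))  →  (g (q (t (s) (m))) (q (t (s) (m))))

normal form = (g (q (t (s) (m))) (q (t (s) (m))))


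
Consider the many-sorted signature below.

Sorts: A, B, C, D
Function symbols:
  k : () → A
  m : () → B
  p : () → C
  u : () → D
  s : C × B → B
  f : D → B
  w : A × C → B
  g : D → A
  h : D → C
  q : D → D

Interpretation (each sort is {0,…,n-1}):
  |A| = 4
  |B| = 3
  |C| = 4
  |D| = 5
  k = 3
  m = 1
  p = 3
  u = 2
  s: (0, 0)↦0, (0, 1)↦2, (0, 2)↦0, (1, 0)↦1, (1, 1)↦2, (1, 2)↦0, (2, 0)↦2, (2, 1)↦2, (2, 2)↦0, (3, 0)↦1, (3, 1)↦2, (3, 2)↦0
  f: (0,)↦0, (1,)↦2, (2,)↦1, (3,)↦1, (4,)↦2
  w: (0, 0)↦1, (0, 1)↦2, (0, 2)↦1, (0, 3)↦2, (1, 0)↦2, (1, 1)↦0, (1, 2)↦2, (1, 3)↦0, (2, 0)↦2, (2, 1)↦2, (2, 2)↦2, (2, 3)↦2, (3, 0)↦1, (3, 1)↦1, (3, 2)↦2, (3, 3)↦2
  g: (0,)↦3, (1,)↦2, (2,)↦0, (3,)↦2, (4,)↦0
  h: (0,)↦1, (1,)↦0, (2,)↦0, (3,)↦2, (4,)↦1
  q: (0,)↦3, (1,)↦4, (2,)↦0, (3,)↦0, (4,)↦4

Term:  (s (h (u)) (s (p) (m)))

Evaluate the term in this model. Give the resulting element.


value = 0

  u = 2
  (h (u)) = h(2,) = 0
  p = 3
  m = 1
  (s (p) (m)) = s(3, 1) = 2
  (s (h (u)) (s (p) (m))) = s(0, 2) = 0


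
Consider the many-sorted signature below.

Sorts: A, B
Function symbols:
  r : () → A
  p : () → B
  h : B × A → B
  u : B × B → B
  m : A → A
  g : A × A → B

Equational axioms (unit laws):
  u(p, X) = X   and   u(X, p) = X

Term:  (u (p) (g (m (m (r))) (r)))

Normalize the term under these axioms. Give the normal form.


normal form = (g (m (m (r))) (r))

1. (u (p) (g (m (m (r))) (r)))  →  (g (m (m (r))) (r))


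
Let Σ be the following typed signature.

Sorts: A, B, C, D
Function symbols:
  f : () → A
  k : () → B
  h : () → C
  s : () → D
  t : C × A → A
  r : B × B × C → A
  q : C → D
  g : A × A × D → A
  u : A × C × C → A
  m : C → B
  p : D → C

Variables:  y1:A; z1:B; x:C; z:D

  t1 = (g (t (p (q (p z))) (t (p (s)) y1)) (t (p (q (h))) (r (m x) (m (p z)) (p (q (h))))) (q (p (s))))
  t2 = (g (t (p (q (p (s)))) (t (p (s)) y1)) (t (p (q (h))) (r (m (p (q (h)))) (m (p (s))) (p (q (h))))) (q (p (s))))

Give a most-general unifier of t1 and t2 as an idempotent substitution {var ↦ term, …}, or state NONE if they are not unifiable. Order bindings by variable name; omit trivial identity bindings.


{x ↦ (p (q (h))), z ↦ (s)}


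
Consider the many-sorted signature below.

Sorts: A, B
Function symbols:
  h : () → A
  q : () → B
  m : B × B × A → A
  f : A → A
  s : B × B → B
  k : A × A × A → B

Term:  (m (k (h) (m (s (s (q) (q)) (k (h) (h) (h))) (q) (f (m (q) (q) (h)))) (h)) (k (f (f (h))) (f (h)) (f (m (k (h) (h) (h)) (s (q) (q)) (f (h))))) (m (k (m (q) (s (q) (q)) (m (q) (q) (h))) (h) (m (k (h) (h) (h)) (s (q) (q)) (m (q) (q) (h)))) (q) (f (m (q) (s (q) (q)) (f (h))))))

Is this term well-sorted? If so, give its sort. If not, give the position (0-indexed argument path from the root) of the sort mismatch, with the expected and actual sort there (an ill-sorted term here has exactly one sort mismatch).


well-sorted; sort = A

    (h) : A
          (q) : B
          (q) : B
        (s (q) (q)) : B
          (h) : A
          (h) : A
          (h) : A
        (k (h) (h) (h)) : B
      (s (s (q) (q)) (k (h) (h) (h))) : B
      (q) : B
          (q) : B
          (q) : B
          (h) : A
        (m (q) (q) (h)) : A
      (f (m (q) (q) (h))) : A
    (m (s (s (q) (q)) (k (h) (h) (h))) (q) (f (m (q) (q) (h)))) : A
    (h) : A
  (k (h) (m (s (s (q) (q)) (k (h) (h) (h))) (q) (f (m (q) (q) (h)))) (h)) : B
        (h) : A
      (f (h)) : A
    (f (f (h))) : A
      (h) : A
    (f (h)) : A
          (h) : A
          (h) : A
          (h) : A
        (k (h) (h) (h)) : B
          (q) : B
          (q) : B
        (s (q) (q)) : B
          (h) : A
        (f (h)) : A
      (m (k (h) (h) (h)) (s (q) (q)) (f (h))) : A
    (f (m (k (h) (h) (h)) (s (q) (q)) (f (h)))) : A
  (k (f (f (h))) (f (h)) (f (m (k (h) (h) (h)) (s (q) (q)) (f (h))))) : B
        (q) : B
          (q) : B
          (q) : B
        (s (q) (q)) : B
          (q) : B
          (q) : B
          (h) : A
        (m (q) (q) (h)) : A
      (m (q) (s (q) (q)) (m (q) (q) (h))) : A
      (h) : A
          (h) : A
          (h) : A
          (h) : A
        (k (h) (h) (h)) : B
          (q) : B
          (q) : B
        (s (q) (q)) : B
          (q) : B
          (q) : B
          (h) : A
        (m (q) (q) (h)) : A
      (m (k (h) (h) (h)) (s (q) (q)) (m (q) (q) (h))) : A
    (k (m (q) (s (q) (q)) (m (q) (q) (h))) (h) (m (k (h) (h) (h)) (s (q) (q)) (m (q) (q) (h)))) : B
    (q) : B
        (q) : B
          (q) : B
          (q) : B
        (s (q) (q)) : B
          (h) : A
        (f (h)) : A
      (m (q) (s (q) (q)) (f (h))) : A
    (f (m (q) (s (q) (q)) (f (h)))) : A
  (m (k (m (q) (s (q) (q)) (m (q) (q) (h))) (h) (m (k (h) (h) (h)) (s (q) (q)) (m (q) (q) (h)))) (q) (f (m (q) (s (q) (q)) (f (h))))) : A
(m (k (h) (m (s (s (q) (q)) (k (h) (h) (h))) (q) (f (m (q) (q) (h)))) (h)) (k (f (f (h))) (f (h)) (f (m (k (h) (h) (h)) (s (q) (q)) (f (h))))) (m (k (m (q) (s (q) (q)) (m (q) (q) (h))) (h) (m (k (h) (h) (h)) (s (q) (q)) (m (q) (q) (h)))) (q) (f (m (q) (s (q) (q)) (f (h)))))) : A


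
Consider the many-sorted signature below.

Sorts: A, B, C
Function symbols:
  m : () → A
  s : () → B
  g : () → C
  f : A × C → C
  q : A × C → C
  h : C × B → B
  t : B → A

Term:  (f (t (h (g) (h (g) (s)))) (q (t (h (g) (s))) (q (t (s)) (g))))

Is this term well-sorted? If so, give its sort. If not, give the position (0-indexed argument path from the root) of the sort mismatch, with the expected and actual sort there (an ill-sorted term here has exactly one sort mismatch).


      (g) : C
        (g) : C
        (s) : B
      (h (g) (s)) : B
    (h (g) (h (g) (s))) : B
  (t (h (g) (h (g) (s)))) : A
        (g) : C
        (s) : B
      (h (g) (s)) : B
    (t (h (g) (s))) : A
        (s) : B
      (t (s)) : A
      (g) : C
    (q (t (s)) (g)) : C
  (q (t (h (g) (s))) (q (t (s)) (g))) : C
(f (t (h (g) (h (g) (s)))) (q (t (h (g) (s))) (q (t (s)) (g)))) : C

well-sorted; sort = C


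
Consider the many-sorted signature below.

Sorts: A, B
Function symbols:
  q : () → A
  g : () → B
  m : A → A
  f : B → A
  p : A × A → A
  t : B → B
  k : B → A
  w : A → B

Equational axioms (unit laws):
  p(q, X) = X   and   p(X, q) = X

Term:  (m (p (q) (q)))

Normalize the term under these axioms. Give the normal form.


1. (m (p (q) (q)))  →  (m (q))

normal form = (m (q))


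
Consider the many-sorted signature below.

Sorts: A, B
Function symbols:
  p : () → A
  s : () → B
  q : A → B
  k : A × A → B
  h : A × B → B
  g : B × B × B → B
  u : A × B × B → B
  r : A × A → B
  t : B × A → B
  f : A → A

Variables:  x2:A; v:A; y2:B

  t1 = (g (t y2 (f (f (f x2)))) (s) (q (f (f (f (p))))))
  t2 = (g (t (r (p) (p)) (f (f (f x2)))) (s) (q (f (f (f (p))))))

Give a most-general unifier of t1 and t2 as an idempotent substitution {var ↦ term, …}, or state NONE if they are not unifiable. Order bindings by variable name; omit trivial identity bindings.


{y2 ↦ (r (p) (p))}


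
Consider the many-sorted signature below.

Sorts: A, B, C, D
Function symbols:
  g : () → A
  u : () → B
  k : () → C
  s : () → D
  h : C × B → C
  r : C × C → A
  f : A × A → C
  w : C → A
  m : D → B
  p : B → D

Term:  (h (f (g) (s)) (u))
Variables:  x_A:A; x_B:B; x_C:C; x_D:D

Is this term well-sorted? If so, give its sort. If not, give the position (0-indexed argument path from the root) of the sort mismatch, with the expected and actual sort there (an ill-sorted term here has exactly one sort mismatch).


ill-sorted at position [0, 1]: expected A, got D

    (g) : A
    (s) : D
  (f (g) (s)) : ✗ arg 1 at [0, 1] has sort D, expected A
  (u) : B


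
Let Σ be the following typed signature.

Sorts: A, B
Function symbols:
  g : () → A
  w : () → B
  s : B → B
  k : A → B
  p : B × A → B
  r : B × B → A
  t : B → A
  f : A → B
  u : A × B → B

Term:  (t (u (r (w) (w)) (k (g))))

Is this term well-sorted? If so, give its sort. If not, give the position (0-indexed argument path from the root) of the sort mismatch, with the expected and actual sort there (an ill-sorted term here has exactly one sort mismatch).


      (w) : B
      (w) : B
    (r (w) (w)) : A
      (g) : A
    (k (g)) : B
  (u (r (w) (w)) (k (g))) : B
(t (u (r (w) (w)) (k (g)))) : A

well-sorted; sort = A


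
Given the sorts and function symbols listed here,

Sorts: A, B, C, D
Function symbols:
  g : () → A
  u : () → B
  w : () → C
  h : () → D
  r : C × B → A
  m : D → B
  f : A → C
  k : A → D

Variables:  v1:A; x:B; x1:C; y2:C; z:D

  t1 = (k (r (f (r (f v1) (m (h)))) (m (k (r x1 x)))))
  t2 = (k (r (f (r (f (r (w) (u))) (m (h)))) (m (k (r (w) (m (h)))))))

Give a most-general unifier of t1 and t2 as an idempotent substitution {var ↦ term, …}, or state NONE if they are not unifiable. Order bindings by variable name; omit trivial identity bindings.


{v1 ↦ (r (w) (u)), x ↦ (m (h)), x1 ↦ (w)}


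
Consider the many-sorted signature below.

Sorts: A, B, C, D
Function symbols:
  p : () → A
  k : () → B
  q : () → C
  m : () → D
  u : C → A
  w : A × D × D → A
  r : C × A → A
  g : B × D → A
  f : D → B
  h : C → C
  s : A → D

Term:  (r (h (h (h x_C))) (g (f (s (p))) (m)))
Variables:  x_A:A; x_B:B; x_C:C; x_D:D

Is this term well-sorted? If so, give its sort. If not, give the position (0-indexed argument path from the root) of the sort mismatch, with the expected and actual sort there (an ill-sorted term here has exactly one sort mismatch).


        x_C : C
      (h x_C) : C
    (h (h x_C)) : C
  (h (h (h x_C))) : C
        (p) : A
      (s (p)) : D
    (f (s (p))) : B
    (m) : D
  (g (f (s (p))) (m)) : A
(r (h (h (h x_C))) (g (f (s (p))) (m))) : A

well-sorted; sort = A


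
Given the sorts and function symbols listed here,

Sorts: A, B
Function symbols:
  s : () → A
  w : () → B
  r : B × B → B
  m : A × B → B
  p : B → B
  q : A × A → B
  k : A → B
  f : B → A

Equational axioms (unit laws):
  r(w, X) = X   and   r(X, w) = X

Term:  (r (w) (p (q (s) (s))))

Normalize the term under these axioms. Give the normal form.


normal form = (p (q (s) (s)))

1. (r (w) (p (q (s) (s))))  →  (p (q (s) (s)))


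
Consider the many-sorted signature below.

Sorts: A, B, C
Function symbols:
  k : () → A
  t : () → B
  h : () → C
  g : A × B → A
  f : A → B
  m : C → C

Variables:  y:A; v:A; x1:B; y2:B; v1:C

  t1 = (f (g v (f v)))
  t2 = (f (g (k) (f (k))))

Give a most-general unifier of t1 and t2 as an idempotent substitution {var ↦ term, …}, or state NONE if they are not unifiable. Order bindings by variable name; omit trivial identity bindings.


{v ↦ (k)}


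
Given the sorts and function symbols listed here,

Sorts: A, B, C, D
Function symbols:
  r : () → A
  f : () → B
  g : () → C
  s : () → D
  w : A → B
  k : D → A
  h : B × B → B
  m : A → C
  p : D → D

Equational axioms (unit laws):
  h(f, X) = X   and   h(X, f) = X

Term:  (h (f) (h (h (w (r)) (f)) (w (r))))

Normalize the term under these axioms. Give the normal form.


1. (h (f) (h (h (w (r)) (f)) (w (r))))  →  (h (h (w (r)) (f)) (w (r)))
2. (h (h (w (r)) (f)) (w (r)))  →  (h (w (r)) (w (r)))

normal form = (h (w (r)) (w (r)))


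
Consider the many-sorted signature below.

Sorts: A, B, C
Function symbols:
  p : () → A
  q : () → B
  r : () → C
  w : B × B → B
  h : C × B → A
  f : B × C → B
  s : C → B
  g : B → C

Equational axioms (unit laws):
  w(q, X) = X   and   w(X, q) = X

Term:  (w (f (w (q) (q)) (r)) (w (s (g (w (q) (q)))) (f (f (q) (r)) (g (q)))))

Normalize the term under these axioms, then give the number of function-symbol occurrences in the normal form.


1. (w (f (w (q) (q)) (r)) (w (s (g (w (q) (q)))) (f (f (q) (r)) (g (q)))))  →  (w (f (q) (r)) (w (s (g (w (q) (q)))) (f (f (q) (r)) (g (q)))))
2. (w (f (q) (r)) (w (s (g (w (q) (q)))) (f (f (q) (r)) (g (q)))))  →  (w (f (q) (r)) (w (s (g (q))) (f (f (q) (r)) (g (q)))))
normal form: (w (f (q) (r)) (w (s (g (q))) (f (f (q) (r)) (g (q)))))

size = 14


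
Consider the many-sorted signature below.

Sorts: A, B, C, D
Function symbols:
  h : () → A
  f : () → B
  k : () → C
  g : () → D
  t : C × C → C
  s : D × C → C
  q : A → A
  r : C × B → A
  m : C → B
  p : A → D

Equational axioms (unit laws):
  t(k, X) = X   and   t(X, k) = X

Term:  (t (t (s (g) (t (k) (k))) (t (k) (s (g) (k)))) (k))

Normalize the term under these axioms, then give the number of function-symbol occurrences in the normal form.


size = 7

1. (t (t (s (g) (t (k) (k))) (t (k) (s (g) (k)))) (k))  →  (t (s (g) (t (k) (k))) (t (k) (s (g) (k))))
2. (t (s (g) (t (k) (k))) (t (k) (s (g) (k))))  →  (t (s (g) (k)) (t (k) (s (g) (k))))
3. (t (s (g) (k)) (t (k) (s (g) (k))))  →  (t (s (g) (k)) (s (g) (k)))
normal form: (t (s (g) (k)) (s (g) (k)))


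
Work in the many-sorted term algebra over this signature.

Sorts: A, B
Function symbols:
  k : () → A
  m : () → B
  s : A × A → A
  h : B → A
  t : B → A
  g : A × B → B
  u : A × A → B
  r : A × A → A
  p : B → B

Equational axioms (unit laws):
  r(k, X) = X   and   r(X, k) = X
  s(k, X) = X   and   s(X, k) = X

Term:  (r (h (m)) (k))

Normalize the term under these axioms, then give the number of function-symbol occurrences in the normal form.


1. (r (h (m)) (k))  →  (h (m))
normal form: (h (m))

size = 2


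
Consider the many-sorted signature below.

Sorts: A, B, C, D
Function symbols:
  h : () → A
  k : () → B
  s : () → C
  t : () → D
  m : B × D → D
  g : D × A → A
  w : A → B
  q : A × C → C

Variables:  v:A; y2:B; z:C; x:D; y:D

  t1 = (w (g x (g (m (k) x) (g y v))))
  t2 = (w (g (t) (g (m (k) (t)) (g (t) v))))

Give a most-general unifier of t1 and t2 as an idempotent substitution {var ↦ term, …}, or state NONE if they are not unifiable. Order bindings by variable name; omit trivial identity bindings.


{x ↦ (t), y ↦ (t)}


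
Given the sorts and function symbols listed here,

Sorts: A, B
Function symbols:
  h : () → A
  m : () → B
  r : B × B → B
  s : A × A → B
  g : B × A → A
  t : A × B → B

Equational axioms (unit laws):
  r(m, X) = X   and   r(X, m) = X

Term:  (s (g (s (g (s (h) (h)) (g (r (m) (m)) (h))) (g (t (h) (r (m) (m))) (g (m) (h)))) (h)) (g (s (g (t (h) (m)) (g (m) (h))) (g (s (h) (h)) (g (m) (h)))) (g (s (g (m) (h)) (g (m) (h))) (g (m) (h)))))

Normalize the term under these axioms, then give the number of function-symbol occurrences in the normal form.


size = 45

1. (s (g (s (g (s (h) (h)) (g (r (m) (m)) (h))) (g (t (h) (r (m) (m))) (g (m) (h)))) (h)) (g (s (g (t (h) (m)) (g (m) (h))) (g (s (h) (h)) (g (m) (h)))) (g (s (g (m) (h)) (g (m) (h))) (g (m) (h)))))  →  (s (g (s (g (s (h) (h)) (g (m) (h))) (g (t (h) (r (m) (m))) (g (m) (h)))) (h)) (g (s (g (t (h) (m)) (g (m) (h))) (g (s (h) (h)) (g (m) (h)))) (g (s (g (m) (h)) (g (m) (h))) (g (m) (h)))))
2. (s (g (s (g (s (h) (h)) (g (m) (h))) (g (t (h) (r (m) (m))) (g (m) (h)))) (h)) (g (s (g (t (h) (m)) (g (m) (h))) (g (s (h) (h)) (g (m) (h)))) (g (s (g (m) (h)) (g (m) (h))) (g (m) (h)))))  →  (s (g (s (g (s (h) (h)) (g (m) (h))) (g (t (h) (m)) (g (m) (h)))) (h)) (g (s (g (t (h) (m)) (g (m) (h))) (g (s (h) (h)) (g (m) (h)))) (g (s (g (m) (h)) (g (m) (h))) (g (m) (h)))))
normal form: (s (g (s (g (s (h) (h)) (g (m) (h))) (g (t (h) (m)) (g (m) (h)))) (h)) (g (s (g (t (h) (m)) (g (m) (h))) (g (s (h) (h)) (g (m) (h)))) (g (s (g (m) (h)) (g (m) (h))) (g (m) (h)))))


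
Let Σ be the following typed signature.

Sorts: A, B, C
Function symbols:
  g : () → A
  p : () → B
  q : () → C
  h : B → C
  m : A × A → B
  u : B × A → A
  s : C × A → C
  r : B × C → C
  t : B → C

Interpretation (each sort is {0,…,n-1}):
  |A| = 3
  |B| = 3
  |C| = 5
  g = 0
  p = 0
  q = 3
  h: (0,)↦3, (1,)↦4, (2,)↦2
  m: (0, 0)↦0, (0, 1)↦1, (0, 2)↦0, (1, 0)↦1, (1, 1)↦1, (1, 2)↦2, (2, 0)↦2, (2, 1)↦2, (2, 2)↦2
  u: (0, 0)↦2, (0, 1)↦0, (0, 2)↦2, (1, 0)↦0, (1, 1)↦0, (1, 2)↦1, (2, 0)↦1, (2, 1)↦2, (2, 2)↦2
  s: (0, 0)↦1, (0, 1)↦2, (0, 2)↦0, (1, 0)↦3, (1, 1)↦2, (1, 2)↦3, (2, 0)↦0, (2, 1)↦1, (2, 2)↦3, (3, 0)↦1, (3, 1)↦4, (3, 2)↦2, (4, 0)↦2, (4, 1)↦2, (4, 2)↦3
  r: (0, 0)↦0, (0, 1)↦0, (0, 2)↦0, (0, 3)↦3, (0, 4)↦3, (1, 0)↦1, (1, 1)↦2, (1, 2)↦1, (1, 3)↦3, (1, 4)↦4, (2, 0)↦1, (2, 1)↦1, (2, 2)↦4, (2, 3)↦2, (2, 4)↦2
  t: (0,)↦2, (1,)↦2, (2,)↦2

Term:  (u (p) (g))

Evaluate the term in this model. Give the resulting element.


value = 2

  p = 0
  g = 0
  (u (p) (g)) = u(0, 0) = 2


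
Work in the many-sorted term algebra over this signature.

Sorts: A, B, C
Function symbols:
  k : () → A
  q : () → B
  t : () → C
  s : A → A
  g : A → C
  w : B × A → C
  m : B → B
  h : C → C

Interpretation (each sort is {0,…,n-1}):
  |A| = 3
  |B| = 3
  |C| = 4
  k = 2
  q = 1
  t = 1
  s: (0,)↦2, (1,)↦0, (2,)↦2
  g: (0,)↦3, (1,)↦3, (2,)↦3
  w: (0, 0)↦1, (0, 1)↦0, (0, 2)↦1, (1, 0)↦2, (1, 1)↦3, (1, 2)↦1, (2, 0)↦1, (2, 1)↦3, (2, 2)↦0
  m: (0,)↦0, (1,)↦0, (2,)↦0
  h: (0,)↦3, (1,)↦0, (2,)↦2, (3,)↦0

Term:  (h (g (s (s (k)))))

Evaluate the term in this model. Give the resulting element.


value = 0

  k = 2
  (s (k)) = s(2,) = 2
  (s (s (k))) = s(2,) = 2
  (g (s (s (k)))) = g(2,) = 3
  (h (g (s (s (k))))) = h(3,) = 0


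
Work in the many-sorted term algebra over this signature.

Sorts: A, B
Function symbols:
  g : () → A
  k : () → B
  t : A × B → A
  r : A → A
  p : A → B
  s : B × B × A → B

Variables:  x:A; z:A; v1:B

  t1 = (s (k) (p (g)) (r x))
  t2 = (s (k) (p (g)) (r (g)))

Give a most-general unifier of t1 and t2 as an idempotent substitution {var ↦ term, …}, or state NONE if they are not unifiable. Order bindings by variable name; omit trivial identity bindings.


{x ↦ (g)}


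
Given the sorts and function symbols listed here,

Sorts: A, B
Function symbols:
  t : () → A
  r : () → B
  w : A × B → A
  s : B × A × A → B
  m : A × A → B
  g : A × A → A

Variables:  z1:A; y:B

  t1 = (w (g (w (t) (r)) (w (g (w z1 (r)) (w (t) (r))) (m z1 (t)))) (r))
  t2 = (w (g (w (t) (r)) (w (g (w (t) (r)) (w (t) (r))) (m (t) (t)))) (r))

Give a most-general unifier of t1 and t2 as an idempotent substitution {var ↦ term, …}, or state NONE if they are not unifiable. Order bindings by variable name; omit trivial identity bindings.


{z1 ↦ (t)}


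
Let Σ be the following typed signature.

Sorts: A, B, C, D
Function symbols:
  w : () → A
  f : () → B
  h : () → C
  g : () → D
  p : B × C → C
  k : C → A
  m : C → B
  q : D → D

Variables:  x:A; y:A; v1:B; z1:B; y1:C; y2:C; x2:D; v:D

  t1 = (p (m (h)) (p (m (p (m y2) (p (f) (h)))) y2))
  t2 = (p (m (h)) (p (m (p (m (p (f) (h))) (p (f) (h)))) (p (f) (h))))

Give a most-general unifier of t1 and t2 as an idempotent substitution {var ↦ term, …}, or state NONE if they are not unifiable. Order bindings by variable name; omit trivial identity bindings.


{y2 ↦ (p (f) (h))}


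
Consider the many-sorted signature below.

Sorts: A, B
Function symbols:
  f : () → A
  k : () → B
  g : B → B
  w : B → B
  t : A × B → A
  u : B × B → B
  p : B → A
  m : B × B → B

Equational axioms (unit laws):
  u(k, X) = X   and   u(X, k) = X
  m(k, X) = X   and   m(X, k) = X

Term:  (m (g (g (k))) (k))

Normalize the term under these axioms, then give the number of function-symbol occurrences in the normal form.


1. (m (g (g (k))) (k))  →  (g (g (k)))
normal form: (g (g (k)))

size = 3


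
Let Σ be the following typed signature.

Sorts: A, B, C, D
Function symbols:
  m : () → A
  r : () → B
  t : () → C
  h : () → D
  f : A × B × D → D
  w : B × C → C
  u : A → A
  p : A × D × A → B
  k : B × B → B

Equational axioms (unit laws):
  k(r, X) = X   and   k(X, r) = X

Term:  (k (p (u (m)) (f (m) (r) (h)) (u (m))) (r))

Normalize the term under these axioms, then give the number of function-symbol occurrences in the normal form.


1. (k (p (u (m)) (f (m) (r) (h)) (u (m))) (r))  →  (p (u (m)) (f (m) (r) (h)) (u (m)))
normal form: (p (u (m)) (f (m) (r) (h)) (u (m)))

size = 9


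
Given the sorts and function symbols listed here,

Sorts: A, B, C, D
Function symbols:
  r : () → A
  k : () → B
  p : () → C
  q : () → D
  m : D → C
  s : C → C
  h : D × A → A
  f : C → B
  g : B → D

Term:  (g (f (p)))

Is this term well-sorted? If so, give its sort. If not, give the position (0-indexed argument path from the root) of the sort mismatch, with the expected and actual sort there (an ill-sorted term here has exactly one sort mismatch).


well-sorted; sort = D

    (p) : C
  (f (p)) : B
(g (f (p))) : D


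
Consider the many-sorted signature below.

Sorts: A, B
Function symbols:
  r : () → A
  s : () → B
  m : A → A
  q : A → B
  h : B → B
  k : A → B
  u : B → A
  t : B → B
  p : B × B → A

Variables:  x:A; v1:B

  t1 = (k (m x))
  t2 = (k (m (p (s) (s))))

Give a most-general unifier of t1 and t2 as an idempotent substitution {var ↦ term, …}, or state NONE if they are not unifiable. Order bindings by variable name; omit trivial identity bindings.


{x ↦ (p (s) (s))}


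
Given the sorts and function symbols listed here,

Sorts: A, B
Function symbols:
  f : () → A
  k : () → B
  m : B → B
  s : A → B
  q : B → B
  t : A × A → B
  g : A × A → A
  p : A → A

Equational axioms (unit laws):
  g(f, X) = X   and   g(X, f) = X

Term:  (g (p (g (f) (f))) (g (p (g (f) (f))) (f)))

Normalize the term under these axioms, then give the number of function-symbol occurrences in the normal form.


1. (g (p (g (f) (f))) (g (p (g (f) (f))) (f)))  →  (g (p (f)) (g (p (g (f) (f))) (f)))
2. (g (p (f)) (g (p (g (f) (f))) (f)))  →  (g (p (f)) (p (g (f) (f))))
3. (g (p (f)) (p (g (f) (f))))  →  (g (p (f)) (p (f)))
normal form: (g (p (f)) (p (f)))

size = 5


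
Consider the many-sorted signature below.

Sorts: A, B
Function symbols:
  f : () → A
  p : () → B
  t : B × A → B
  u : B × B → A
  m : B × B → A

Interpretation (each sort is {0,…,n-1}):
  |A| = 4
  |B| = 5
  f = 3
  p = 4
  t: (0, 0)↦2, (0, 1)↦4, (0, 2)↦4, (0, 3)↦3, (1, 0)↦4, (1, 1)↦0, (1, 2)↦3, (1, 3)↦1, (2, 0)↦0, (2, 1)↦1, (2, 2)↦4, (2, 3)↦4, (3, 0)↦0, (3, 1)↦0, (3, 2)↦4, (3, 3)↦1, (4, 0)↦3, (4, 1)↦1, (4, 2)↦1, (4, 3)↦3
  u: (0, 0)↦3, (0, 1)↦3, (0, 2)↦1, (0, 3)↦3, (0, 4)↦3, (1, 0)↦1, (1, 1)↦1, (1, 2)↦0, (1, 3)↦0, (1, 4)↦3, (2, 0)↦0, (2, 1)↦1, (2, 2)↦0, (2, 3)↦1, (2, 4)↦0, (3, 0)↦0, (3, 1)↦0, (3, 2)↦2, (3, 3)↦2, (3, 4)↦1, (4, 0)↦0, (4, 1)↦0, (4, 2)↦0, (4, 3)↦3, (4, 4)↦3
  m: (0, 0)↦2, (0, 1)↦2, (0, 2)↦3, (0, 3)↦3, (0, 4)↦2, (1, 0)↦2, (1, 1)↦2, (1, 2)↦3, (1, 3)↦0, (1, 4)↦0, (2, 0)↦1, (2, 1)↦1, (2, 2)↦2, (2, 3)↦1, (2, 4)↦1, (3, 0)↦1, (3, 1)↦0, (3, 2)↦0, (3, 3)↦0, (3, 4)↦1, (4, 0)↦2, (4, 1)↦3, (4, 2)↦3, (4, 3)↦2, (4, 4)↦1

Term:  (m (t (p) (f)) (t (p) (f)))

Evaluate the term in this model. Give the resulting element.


value = 0

  p = 4
  f = 3
  (t (p) (f)) = t(4, 3) = 3
  p = 4
  f = 3
  (t (p) (f)) = t(4, 3) = 3
  (m (t (p) (f)) (t (p) (f))) = m(3, 3) = 0


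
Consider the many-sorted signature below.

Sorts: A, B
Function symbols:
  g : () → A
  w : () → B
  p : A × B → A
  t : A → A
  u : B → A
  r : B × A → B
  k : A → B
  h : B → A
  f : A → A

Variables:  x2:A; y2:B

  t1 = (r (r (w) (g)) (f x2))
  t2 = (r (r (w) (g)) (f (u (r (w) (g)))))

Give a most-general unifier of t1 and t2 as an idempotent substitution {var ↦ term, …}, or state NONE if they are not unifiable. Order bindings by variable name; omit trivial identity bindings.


{x2 ↦ (u (r (w) (g)))}


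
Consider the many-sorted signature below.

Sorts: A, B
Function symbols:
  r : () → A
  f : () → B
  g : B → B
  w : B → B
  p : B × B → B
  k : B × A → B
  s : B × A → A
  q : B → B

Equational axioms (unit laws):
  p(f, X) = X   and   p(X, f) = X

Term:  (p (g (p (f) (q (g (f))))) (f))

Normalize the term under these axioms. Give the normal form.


1. (p (g (p (f) (q (g (f))))) (f))  →  (g (p (f) (q (g (f)))))
2. (g (p (f) (q (g (f)))))  →  (g (q (g (f))))

normal form = (g (q (g (f))))


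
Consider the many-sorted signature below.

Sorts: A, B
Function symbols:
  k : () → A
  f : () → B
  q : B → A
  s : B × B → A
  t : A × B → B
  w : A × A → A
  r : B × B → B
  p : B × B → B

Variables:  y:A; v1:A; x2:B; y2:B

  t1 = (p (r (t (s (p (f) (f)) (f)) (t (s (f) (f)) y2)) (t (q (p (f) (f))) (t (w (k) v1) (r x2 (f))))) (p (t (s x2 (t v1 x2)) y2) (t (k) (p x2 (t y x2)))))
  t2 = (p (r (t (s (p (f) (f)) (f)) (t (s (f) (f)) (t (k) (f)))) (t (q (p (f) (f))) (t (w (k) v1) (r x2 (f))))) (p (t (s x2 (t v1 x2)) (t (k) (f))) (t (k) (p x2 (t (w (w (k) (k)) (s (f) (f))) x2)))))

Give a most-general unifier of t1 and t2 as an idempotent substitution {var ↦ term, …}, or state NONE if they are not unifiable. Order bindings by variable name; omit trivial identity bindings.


{y ↦ (w (w (k) (k)) (s (f) (f))), y2 ↦ (t (k) (f))}


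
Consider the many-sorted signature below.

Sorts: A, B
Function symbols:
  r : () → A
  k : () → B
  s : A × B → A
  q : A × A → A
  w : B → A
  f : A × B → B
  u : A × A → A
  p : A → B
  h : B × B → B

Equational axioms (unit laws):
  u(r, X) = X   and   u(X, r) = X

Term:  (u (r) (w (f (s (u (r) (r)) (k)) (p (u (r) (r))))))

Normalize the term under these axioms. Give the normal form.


normal form = (w (f (s (r) (k)) (p (r))))

1. (u (r) (w (f (s (u (r) (r)) (k)) (p (u (r) (r))))))  →  (w (f (s (u (r) (r)) (k)) (p (u (r) (r)))))
2. (w (f (s (u (r) (r)) (k)) (p (u (r) (r)))))  →  (w (f (s (r) (k)) (p (u (r) (r)))))
3. (w (f (s (r) (k)) (p (u (r) (r)))))  →  (w (f (s (r) (k)) (p (r))))


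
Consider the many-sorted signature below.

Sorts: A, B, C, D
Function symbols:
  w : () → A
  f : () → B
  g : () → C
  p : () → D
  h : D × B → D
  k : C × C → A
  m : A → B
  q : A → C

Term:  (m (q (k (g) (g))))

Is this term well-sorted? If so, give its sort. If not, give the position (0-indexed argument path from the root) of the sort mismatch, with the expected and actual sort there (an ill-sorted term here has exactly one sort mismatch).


      (g) : C
      (g) : C
    (k (g) (g)) : A
  (q (k (g) (g))) : C
(m (q (k (g) (g)))) : ✗ arg 0 at [0] has sort C, expected A

ill-sorted at position [0]: expected A, got C


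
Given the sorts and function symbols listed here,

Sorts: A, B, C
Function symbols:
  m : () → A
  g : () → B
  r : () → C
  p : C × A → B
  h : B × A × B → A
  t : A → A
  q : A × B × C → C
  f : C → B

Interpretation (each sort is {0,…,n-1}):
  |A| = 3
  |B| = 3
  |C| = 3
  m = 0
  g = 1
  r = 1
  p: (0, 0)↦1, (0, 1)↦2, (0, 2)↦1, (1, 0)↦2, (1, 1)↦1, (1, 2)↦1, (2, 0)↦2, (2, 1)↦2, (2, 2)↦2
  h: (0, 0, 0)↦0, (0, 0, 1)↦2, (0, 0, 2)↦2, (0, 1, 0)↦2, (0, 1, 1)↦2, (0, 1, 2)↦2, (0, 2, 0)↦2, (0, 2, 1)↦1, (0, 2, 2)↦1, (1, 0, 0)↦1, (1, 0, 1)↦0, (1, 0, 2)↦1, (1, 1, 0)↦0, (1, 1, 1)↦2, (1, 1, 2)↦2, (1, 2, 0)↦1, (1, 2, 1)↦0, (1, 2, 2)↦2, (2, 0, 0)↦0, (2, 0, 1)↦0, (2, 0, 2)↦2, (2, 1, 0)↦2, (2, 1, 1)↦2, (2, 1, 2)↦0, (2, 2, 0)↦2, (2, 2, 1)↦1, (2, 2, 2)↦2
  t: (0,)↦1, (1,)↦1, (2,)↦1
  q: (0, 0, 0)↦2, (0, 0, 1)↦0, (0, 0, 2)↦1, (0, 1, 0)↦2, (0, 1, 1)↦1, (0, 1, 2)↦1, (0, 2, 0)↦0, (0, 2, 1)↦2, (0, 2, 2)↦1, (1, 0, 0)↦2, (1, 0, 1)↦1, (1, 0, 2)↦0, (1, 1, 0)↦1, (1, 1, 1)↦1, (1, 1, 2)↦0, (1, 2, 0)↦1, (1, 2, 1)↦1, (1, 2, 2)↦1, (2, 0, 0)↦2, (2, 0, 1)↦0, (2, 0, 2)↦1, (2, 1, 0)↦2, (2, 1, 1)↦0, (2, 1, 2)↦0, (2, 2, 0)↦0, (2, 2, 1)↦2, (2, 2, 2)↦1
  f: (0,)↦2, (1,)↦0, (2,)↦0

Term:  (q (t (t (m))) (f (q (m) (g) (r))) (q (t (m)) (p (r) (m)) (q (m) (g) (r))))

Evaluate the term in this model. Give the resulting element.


  m = 0
  (t (m)) = t(0,) = 1
  (t (t (m))) = t(1,) = 1
  m = 0
  g = 1
  r = 1
  (q (m) (g) (r)) = q(0, 1, 1) = 1
  (f (q (m) (g) (r))) = f(1,) = 0
  m = 0
  (t (m)) = t(0,) = 1
  r = 1
  m = 0
  (p (r) (m)) = p(1, 0) = 2
  m = 0
  g = 1
  r = 1
  (q (m) (g) (r)) = q(0, 1, 1) = 1
  (q (t (m)) (p (r) (m)) (q (m) (g) (r))) = q(1, 2, 1) = 1
  (q (t (t (m))) (f (q (m) (g) (r))) (q (t (m)) (p (r) (m)) (q (m) (g) (r)))) = q(1, 0, 1) = 1

value = 1


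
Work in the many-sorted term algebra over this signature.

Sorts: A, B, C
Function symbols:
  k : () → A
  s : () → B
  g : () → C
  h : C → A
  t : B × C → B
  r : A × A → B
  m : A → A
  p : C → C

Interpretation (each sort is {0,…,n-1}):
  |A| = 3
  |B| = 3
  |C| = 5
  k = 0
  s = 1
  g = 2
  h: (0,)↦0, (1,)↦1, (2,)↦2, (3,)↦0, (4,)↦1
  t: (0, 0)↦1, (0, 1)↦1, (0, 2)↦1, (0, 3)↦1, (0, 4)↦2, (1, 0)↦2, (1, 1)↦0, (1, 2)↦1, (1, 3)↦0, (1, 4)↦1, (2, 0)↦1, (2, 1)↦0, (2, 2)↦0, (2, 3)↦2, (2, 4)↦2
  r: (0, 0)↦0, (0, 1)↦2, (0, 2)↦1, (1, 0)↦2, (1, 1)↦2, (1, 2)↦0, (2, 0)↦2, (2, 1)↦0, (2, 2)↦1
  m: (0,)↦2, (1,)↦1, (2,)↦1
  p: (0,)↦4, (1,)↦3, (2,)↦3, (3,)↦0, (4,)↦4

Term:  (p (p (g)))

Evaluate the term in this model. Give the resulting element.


  g = 2
  (p (g)) = p(2,) = 3
  (p (p (g))) = p(3,) = 0

value = 0


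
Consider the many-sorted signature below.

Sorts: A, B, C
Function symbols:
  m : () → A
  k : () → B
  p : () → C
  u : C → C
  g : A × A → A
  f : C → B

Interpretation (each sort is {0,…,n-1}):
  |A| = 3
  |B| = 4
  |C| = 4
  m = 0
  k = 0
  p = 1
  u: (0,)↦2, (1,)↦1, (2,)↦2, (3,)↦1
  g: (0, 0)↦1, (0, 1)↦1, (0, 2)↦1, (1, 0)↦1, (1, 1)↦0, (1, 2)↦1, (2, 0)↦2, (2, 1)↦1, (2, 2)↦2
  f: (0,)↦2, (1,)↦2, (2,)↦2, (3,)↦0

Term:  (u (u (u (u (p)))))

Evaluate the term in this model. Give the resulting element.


value = 1

  p = 1
  (u (p)) = u(1,) = 1
  (u (u (p))) = u(1,) = 1
  (u (u (u (p)))) = u(1,) = 1
  (u (u (u (u (p))))) = u(1,) = 1


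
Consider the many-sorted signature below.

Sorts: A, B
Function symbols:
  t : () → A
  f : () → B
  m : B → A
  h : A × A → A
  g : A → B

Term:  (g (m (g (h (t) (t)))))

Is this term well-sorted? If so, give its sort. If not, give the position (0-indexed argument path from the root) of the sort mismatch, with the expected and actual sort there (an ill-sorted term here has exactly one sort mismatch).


well-sorted; sort = B

        (t) : A
        (t) : A
      (h (t) (t)) : A
    (g (h (t) (t))) : B
  (m (g (h (t) (t)))) : A
(g (m (g (h (t) (t))))) : B


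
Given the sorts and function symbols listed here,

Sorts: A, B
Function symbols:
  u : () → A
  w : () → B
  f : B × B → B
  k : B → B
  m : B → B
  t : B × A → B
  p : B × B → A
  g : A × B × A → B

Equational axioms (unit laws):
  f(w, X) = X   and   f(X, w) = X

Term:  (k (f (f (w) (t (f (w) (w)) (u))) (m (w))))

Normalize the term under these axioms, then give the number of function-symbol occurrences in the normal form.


size = 7

1. (k (f (f (w) (t (f (w) (w)) (u))) (m (w))))  →  (k (f (t (f (w) (w)) (u)) (m (w))))
2. (k (f (t (f (w) (w)) (u)) (m (w))))  →  (k (f (t (w) (u)) (m (w))))
normal form: (k (f (t (w) (u)) (m (w))))


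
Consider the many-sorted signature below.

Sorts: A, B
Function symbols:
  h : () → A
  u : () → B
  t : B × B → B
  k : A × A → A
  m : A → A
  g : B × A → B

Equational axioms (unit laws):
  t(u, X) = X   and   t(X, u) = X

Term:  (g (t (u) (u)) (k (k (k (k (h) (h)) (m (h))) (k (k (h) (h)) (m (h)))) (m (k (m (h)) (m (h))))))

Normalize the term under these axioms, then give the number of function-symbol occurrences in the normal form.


1. (g (t (u) (u)) (k (k (k (k (h) (h)) (m (h))) (k (k (h) (h)) (m (h)))) (m (k (m (h)) (m (h))))))  →  (g (u) (k (k (k (k (h) (h)) (m (h))) (k (k (h) (h)) (m (h)))) (m (k (m (h)) (m (h))))))
normal form: (g (u) (k (k (k (k (h) (h)) (m (h))) (k (k (h) (h)) (m (h)))) (m (k (m (h)) (m (h))))))

size = 22


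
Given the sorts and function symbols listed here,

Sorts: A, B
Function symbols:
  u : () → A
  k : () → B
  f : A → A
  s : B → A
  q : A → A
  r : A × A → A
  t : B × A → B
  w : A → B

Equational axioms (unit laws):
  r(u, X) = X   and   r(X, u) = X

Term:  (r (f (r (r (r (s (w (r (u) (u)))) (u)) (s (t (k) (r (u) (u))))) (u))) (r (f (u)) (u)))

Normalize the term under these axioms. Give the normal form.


normal form = (r (f (r (s (w (u))) (s (t (k) (u))))) (f (u)))

1. (r (f (r (r (r (s (w (r (u) (u)))) (u)) (s (t (k) (r (u) (u))))) (u))) (r (f (u)) (u)))  →  (r (f (r (r (s (w (r (u) (u)))) (u)) (s (t (k) (r (u) (u)))))) (r (f (u)) (u)))
2. (r (f (r (r (s (w (r (u) (u)))) (u)) (s (t (k) (r (u) (u)))))) (r (f (u)) (u)))  →  (r (f (r (s (w (r (u) (u)))) (s (t (k) (r (u) (u)))))) (r (f (u)) (u)))
3. (r (f (r (s (w (r (u) (u)))) (s (t (k) (r (u) (u)))))) (r (f (u)) (u)))  →  (r (f (r (s (w (u))) (s (t (k) (r (u) (u)))))) (r (f (u)) (u)))
4. (r (f (r (s (w (u))) (s (t (k) (r (u) (u)))))) (r (f (u)) (u)))  →  (r (f (r (s (w (u))) (s (t (k) (u))))) (r (f (u)) (u)))
5. (r (f (r (s (w (u))) (s (t (k) (u))))) (r (f (u)) (u)))  →  (r (f (r (s (w (u))) (s (t (k) (u))))) (f (u)))


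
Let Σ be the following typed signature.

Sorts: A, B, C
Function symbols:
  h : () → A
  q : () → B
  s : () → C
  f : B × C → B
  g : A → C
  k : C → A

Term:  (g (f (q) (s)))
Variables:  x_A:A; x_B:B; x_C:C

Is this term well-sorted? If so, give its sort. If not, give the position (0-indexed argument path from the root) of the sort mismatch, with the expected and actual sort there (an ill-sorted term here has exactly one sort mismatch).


    (q) : B
    (s) : C
  (f (q) (s)) : B
(g (f (q) (s))) : ✗ arg 0 at [0] has sort B, expected A

ill-sorted at position [0]: expected A, got B


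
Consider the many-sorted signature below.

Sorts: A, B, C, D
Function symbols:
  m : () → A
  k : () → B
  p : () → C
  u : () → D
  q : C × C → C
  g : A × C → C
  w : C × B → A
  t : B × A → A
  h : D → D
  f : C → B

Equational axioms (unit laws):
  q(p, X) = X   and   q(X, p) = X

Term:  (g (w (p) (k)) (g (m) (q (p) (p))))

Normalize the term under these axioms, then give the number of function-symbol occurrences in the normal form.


1. (g (w (p) (k)) (g (m) (q (p) (p))))  →  (g (w (p) (k)) (g (m) (p)))
normal form: (g (w (p) (k)) (g (m) (p)))

size = 7


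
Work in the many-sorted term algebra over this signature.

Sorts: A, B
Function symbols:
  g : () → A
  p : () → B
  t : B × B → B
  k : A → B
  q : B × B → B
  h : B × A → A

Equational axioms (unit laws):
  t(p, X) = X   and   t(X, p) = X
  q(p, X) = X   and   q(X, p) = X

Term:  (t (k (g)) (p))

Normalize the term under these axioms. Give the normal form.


normal form = (k (g))

1. (t (k (g)) (p))  →  (k (g))


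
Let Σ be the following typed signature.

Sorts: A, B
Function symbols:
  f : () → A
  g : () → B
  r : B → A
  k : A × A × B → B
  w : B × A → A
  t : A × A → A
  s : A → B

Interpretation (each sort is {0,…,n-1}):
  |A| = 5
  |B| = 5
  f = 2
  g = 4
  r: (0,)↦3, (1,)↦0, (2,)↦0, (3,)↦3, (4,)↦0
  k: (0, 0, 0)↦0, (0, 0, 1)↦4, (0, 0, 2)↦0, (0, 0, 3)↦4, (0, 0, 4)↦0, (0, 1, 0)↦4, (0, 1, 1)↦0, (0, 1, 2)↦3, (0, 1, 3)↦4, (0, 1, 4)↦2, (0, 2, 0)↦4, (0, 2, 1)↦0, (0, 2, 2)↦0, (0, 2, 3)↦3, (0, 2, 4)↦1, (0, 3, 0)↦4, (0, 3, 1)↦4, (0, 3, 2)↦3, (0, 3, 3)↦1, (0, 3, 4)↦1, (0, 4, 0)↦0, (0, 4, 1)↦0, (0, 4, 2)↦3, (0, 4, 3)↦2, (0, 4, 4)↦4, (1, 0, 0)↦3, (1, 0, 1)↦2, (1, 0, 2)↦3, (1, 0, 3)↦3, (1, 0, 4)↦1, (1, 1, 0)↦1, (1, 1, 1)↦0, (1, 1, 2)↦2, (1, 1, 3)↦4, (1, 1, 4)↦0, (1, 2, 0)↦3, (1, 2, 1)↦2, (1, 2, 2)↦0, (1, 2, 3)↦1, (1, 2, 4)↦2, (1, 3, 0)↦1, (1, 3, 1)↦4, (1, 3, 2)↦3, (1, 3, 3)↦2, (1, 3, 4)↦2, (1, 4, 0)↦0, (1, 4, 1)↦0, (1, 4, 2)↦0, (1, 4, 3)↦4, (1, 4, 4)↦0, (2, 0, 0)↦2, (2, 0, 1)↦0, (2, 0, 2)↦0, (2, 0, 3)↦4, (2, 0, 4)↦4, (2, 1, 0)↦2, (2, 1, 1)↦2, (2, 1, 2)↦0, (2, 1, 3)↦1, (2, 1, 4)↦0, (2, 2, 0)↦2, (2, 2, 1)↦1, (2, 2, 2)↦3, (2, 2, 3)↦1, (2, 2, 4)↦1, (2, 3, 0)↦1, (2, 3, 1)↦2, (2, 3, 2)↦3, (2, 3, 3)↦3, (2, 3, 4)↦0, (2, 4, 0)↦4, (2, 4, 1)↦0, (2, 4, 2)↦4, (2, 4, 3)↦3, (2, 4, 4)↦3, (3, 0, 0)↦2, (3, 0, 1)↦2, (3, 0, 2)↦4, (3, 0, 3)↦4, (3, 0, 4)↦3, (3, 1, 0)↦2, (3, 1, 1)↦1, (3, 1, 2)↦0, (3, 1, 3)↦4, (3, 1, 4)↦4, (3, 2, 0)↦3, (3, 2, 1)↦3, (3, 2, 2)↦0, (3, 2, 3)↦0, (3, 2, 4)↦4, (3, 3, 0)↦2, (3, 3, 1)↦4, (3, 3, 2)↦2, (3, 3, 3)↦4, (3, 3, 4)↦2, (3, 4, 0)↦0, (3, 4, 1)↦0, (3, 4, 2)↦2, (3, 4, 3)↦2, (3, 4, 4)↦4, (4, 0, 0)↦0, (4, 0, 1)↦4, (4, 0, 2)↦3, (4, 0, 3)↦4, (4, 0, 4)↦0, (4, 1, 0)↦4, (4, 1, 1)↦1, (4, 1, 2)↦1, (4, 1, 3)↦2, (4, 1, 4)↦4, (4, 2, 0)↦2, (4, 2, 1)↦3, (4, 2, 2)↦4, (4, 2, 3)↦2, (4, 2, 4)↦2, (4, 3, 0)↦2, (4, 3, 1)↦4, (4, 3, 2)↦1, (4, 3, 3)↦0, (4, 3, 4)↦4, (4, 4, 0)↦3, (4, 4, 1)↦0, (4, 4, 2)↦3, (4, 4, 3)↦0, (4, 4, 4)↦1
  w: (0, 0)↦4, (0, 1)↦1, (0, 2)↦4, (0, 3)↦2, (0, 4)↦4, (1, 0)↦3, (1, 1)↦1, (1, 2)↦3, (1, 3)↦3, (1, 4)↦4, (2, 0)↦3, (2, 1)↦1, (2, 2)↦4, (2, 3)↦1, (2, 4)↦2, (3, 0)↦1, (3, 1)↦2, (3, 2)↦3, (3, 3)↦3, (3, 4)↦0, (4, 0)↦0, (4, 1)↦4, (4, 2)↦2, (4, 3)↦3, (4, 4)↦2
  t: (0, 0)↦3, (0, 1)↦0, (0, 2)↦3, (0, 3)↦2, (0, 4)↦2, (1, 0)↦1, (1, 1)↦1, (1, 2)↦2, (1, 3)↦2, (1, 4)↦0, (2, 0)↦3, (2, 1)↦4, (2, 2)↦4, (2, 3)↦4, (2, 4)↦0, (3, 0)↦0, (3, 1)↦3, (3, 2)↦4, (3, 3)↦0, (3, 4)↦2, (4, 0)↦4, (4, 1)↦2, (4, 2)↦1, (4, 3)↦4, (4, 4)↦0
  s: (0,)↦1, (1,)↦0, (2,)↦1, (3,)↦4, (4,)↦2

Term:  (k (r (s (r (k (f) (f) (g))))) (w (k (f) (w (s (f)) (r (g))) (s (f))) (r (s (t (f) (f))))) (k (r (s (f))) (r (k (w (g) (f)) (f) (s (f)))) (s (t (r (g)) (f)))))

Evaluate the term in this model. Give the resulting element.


value = 4

  f = 2
  f = 2
  g = 4
  (k (f) (f) (g)) = k(2, 2, 4) = 1
  (r (k (f) (f) (g))) = r(1,) = 0
  (s (r (k (f) (f) (g)))) = s(0,) = 1
  (r (s (r (k (f) (f) (g))))) = r(1,) = 0
  f = 2
  f = 2
  (s (f)) = s(2,) = 1
  g = 4
  (r (g)) = r(4,) = 0
  (w (s (f)) (r (g))) = w(1, 0) = 3
  f = 2
  (s (f)) = s(2,) = 1
  (k (f) (w (s (f)) (r (g))) (s (f))) = k(2, 3, 1) = 2
  f = 2
  f = 2
  (t (f) (f)) = t(2, 2) = 4
  (s (t (f) (f))) = s(4,) = 2
  (r (s (t (f) (f)))) = r(2,) = 0
  (w (k (f) (w (s (f)) (r (g))) (s (f))) (r (s (t (f) (f))))) = w(2, 0) = 3
  f = 2
  (s (f)) = s(2,) = 1
  (r (s (f))) = r(1,) = 0
  g = 4
  f = 2
  (w (g) (f)) = w(4, 2) = 2
  f = 2
  f = 2
  (s (f)) = s(2,) = 1
  (k (w (g) (f)) (f) (s (f))) = k(2, 2, 1) = 1
  (r (k (w (g) (f)) (f) (s (f)))) = r(1,) = 0
  g = 4
  (r (g)) = r(4,) = 0
  f = 2
  (t (r (g)) (f)) = t(0, 2) = 3
  (s (t (r (g)) (f))) = s(3,) = 4
  (k (r (s (f))) (r (k (w (g) (f)) (f) (s (f)))) (s (t (r (g)) (f)))) = k(0, 0, 4) = 0
  (k (r (s (r (k (f) (f) (g))))) (w (k (f) (w (s (f)) (r (g))) (s (f))) (r (s (t (f) (f))))) (k (r (s (f))) (r (k (w (g) (f)) (f) (s (f)))) (s (t (r (g)) (f))))) = k(0, 3, 0) = 4
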